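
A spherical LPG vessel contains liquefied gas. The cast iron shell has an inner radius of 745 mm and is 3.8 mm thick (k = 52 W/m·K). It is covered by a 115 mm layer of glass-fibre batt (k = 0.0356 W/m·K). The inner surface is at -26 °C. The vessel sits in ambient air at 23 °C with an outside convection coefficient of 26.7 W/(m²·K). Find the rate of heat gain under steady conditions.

Q ≈ 122 W

Spherical conduction: R = (1/r_in − 1/r_out)/(4πk) per layer; series-sum.
R_cast iron shell = (1/0.745 − 1/0.7488)/(4π×52) = 1.042×10^-5 K/W
R_glass-fibre batt = (1/0.7488 − 1/0.8638)/(4π×0.0356) = 0.3974 K/W
R_outer film = 1/(h·4πr_o²) = 1/(26.7×4π×0.8638²) = 0.003994 K/W
R_total = 0.4014 K/W
Q = ΔT/R_total = 49/0.4014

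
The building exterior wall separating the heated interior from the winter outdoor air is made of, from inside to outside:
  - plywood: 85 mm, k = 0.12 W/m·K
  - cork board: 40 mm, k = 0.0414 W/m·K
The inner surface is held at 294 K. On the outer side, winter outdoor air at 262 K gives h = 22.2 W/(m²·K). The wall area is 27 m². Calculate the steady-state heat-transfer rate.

Q ≈ 502 W

Treating each layer as a thermal resistance in series:
R_plywood = L/(kA) = 0.085/(0.12×27) = 0.02623 K/W
R_cork board = L/(kA) = 0.04/(0.0414×27) = 0.03578 K/W
R_outer film = 1/(h_o·A) = 1/(22.2×27) = 0.001668 K/W
R_total = 0.06369 K/W
Q = ΔT / R_total = 32 / 0.06369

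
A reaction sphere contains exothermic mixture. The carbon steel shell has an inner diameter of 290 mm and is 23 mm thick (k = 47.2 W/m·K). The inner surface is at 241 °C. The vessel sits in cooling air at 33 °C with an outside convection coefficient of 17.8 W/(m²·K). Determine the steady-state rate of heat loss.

Each spherical layer contributes R = (1/r_i − 1/r_o)/(4πk):
R_carbon steel shell = (1/0.145 − 1/0.168)/(4π×47.2) = 0.001592 K/W
R_outer film = 1/(h·4πr_o²) = 1/(17.8×4π×0.168²) = 0.1584 K/W
R_total = 0.16 K/W
Q = ΔT/R_total = 208/0.16

Q ≈ 1300 W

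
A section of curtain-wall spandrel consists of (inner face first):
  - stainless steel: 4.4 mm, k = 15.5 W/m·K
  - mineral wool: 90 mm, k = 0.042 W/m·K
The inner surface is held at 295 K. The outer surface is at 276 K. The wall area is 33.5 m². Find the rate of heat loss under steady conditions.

Model the wall as resistances in series:
R_stainless steel = L/(kA) = 0.0044/(15.5×33.5) = 8.474×10^-6 K/W
R_mineral wool = L/(kA) = 0.09/(0.042×33.5) = 0.06397 K/W
R_total = 0.06397 K/W
Q = ΔT / R_total = 19 / 0.06397

Q ≈ 297 W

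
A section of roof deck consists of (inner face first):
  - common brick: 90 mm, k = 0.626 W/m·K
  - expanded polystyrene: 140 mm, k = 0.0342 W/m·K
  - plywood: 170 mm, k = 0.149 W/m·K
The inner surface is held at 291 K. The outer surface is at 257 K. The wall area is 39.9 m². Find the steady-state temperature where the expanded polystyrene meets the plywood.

Series thermal resistances:
R_common brick = L/(kA) = 0.09/(0.626×39.9) = 0.003603 K/W
R_expanded polystyrene = L/(kA) = 0.14/(0.0342×39.9) = 0.1026 K/W
R_plywood = L/(kA) = 0.17/(0.149×39.9) = 0.02859 K/W
R_total = 0.1348 K/W;  Q = ΔT/R_total = 34/0.1348 = 252.2 W
T_interface = T_inner − Q·ΣR(inner→interface) = 291 − 252×0.1062

T ≈ 264 K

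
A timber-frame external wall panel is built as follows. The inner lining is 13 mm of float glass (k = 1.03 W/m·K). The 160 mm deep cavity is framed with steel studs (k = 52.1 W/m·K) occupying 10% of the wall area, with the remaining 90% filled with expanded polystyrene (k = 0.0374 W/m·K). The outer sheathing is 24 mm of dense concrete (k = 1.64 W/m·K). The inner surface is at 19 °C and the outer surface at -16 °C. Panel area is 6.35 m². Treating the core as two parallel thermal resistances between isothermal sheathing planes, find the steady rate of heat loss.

Sheathing layers in series; stud and cavity paths in parallel between them.
R_inner = 0.013/(1.03×6.35) = 0.001988 K/W
R_stud  = 0.16/(52.1×0.1×6.35) = 0.004836 K/W
R_cav   = 0.16/(0.0374×0.9×6.35) = 0.7486 K/W
1/R_core = 1/R_stud + 1/R_cav → R_core = 0.004805 K/W
R_outer = 0.024/(1.64×6.35) = 0.002305 K/W
R_total = 0.009097 K/W
Q = ΔT/R_total = 35/0.009097

Q ≈ 3850 W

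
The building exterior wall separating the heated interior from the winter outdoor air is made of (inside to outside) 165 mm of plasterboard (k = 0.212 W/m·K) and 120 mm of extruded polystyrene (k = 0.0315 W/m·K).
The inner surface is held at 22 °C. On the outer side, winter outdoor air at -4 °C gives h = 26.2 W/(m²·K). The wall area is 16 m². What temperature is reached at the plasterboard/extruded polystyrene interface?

Model the wall as resistances in series:
R_plasterboard = L/(kA) = 0.165/(0.212×16) = 0.04864 K/W
R_extruded polystyrene = L/(kA) = 0.12/(0.0315×16) = 0.2381 K/W
R_outer film = 1/(h_o·A) = 1/(26.2×16) = 0.002385 K/W
R_total = 0.2891 K/W;  Q = ΔT/R_total = 26/0.2891 = 89.93 W
T_interface = T_inner − Q·ΣR(inner→interface) = 22 − 89.9×0.04864

T ≈ 17.6 °C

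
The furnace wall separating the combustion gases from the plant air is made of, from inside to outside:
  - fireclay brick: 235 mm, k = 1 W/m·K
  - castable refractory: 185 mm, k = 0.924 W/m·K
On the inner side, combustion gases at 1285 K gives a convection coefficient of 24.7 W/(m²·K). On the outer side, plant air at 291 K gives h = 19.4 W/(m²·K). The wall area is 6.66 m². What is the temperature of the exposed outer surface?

Series thermal resistances:
R_inner film = 1/(h_i·A) = 1/(24.7×6.66) = 0.006079 K/W
R_fireclay brick = L/(kA) = 0.235/(1×6.66) = 0.03529 K/W
R_castable refractory = L/(kA) = 0.185/(0.924×6.66) = 0.03006 K/W
R_outer film = 1/(h_o·A) = 1/(19.4×6.66) = 0.00774 K/W
R_total = 0.07917 K/W;  Q = ΔT/R_total = 994/0.07917 = 12560 W
T_interface = T_inner − Q·ΣR(inner→interface) = 1285 − 12600×0.07143

T ≈ 388 K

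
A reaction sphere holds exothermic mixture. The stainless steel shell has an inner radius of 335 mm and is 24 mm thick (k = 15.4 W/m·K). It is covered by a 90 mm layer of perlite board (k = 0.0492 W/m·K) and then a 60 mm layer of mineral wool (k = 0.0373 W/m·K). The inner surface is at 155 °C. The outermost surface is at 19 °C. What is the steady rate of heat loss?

Q ≈ 92.9 W

Spherical conduction: R = (1/r_in − 1/r_out)/(4πk) per layer; series-sum.
R_stainless steel shell = (1/0.335 − 1/0.359)/(4π×15.4) = 0.001031 K/W
R_perlite board = (1/0.359 − 1/0.449)/(4π×0.0492) = 0.9031 K/W
R_mineral wool = (1/0.449 − 1/0.509)/(4π×0.0373) = 0.5601 K/W
R_total = 1.464 K/W
Q = ΔT/R_total = 136/1.464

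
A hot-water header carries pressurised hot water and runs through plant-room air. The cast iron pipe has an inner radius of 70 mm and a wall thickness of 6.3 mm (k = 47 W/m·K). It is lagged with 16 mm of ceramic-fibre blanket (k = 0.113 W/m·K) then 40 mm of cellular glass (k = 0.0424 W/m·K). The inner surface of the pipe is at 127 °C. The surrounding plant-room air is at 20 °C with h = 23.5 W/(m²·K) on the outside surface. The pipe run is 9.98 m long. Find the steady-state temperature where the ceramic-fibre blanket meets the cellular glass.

T ≈ 110 °C

Radial resistances (cylindrical: R_cond = ln(r_o/r_i)/(2πkL), R_conv = 1/(h·2πrL)):
R_cast iron pipe wall = ln(76.3/70)/(2π×47×9.98) = 2.924×10^-5 K/W
R_ceramic-fibre blanket = ln(92.3/76.3)/(2π×0.113×9.98) = 0.02687 K/W
R_cellular glass = ln(132.3/92.3)/(2π×0.0424×9.98) = 0.1354 K/W
R_outer film = 1/(h_o·2πr_oL) = 1/(23.5×2π×0.1323×9.98) = 0.005129 K/W
R_total = 0.1674 K/W
Q = ΔT/R_total = 107/0.1674
Q = 639 W
T_interface = T_inner − Q·ΣR(inner→interface) = 127 − 639×0.0269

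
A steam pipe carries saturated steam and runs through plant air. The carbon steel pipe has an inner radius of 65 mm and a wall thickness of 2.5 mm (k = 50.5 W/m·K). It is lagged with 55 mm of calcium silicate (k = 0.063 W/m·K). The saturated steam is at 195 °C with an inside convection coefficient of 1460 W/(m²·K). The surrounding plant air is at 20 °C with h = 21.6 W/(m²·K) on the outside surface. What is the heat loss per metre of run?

q′ ≈ 112 W/m

Cylindrical conduction, so R = ln(r₂/r₁)/(2πkL) per layer, in series:
R_inner film = 1/(h_i·2πr₁L) = 1/(1460×2π×0.065×1) = 0.001677 K/W
R_carbon steel pipe wall = ln(67.5/65)/(2π×50.5×1) = 1.189×10^-4 K/W
R_calcium silicate = ln(122.5/67.5)/(2π×0.063×1) = 1.506 K/W
R_outer film = 1/(h_o·2πr_oL) = 1/(21.6×2π×0.1225×1) = 0.06015 K/W
R_total = 1.568 K/W
Q = ΔT/R_total = 175/1.568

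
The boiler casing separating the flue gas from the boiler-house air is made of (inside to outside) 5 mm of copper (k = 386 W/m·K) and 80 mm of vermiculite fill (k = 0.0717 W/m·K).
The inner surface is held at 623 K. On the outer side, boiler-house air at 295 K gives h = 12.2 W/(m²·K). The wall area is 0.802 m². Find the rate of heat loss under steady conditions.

Thermal resistances in series:
R_copper = L/(kA) = 0.005/(386×0.802) = 1.615×10^-5 K/W
R_vermiculite fill = L/(kA) = 0.08/(0.0717×0.802) = 1.391 K/W
R_outer film = 1/(h_o·A) = 1/(12.2×0.802) = 0.1022 K/W
R_total = 1.493 K/W
Q = ΔT / R_total = 328 / 1.493

Q ≈ 220 W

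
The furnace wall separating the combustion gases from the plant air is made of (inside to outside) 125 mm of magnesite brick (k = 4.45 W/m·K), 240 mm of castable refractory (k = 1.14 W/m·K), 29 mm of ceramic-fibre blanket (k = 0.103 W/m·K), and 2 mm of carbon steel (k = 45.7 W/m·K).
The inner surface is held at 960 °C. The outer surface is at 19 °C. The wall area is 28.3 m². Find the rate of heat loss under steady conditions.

Q ≈ 51200 W

Using the resistance-network approach (series):
R_magnesite brick = L/(kA) = 0.125/(4.45×28.3) = 9.926×10^-4 K/W
R_castable refractory = L/(kA) = 0.24/(1.14×28.3) = 0.007439 K/W
R_ceramic-fibre blanket = L/(kA) = 0.029/(0.103×28.3) = 0.009949 K/W
R_carbon steel = L/(kA) = 0.002/(45.7×28.3) = 1.546×10^-6 K/W
R_total = 0.01838 K/W
Q = ΔT / R_total = 941 / 0.01838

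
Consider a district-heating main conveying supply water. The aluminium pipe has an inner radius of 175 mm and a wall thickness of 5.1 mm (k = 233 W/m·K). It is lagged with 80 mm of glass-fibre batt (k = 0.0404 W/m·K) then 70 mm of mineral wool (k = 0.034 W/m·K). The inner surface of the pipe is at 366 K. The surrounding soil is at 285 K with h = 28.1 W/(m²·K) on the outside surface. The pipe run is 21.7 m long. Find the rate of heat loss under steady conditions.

Q ≈ 681 W

Cylindrical conduction, so R = ln(r₂/r₁)/(2πkL) per layer, in series:
R_aluminium pipe wall = ln(180.1/175)/(2π×233×21.7) = 9.042×10^-7 K/W
R_glass-fibre batt = ln(260.1/180.1)/(2π×0.0404×21.7) = 0.06673 K/W
R_mineral wool = ln(330.1/260.1)/(2π×0.034×21.7) = 0.05141 K/W
R_outer film = 1/(h_o·2πr_oL) = 1/(28.1×2π×0.3301×21.7) = 7.907×10^-4 K/W
R_total = 0.1189 K/W
Q = ΔT/R_total = 81/0.1189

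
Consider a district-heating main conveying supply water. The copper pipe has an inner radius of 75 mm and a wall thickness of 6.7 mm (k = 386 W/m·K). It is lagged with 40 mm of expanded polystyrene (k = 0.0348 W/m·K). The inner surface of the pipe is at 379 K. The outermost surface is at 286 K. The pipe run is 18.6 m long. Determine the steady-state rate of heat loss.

Q ≈ 949 W

Treating each annulus and film as a series resistance:
R_copper pipe wall = ln(81.7/75)/(2π×386×18.6) = 1.897×10^-6 K/W
R_expanded polystyrene = ln(121.7/81.7)/(2π×0.0348×18.6) = 0.09799 K/W
R_total = 0.09799 K/W
Q = ΔT/R_total = 93/0.09799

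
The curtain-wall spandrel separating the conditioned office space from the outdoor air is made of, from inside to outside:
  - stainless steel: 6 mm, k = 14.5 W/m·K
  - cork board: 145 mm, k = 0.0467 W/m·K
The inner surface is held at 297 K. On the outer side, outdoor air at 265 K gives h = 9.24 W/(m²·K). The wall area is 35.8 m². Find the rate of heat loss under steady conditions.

Model the wall as resistances in series:
R_stainless steel = L/(kA) = 0.006/(14.5×35.8) = 1.156×10^-5 K/W
R_cork board = L/(kA) = 0.145/(0.0467×35.8) = 0.08673 K/W
R_outer film = 1/(h_o·A) = 1/(9.24×35.8) = 0.003023 K/W
R_total = 0.08976 K/W
Q = ΔT / R_total = 32 / 0.08976

Q ≈ 356 W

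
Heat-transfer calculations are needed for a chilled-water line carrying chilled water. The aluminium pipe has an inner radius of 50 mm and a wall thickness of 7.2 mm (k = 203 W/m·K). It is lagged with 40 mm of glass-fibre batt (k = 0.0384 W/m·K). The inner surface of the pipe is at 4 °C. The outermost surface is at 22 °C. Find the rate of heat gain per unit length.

q′ ≈ 8.19 W/m

Per-layer cylindrical resistances, series-summed:
R_aluminium pipe wall = ln(57.2/50)/(2π×203×1) = 1.055×10^-4 K/W
R_glass-fibre batt = ln(97.2/57.2)/(2π×0.0384×1) = 2.198 K/W
R_total = 2.198 K/W
Q = ΔT/R_total = 18/2.198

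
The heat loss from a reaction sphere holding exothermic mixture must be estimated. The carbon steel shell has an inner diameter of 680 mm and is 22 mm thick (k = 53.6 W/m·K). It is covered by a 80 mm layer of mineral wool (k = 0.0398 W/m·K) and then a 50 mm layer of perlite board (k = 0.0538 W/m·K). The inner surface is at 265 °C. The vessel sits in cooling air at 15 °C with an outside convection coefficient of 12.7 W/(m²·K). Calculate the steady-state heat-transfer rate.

Each spherical layer contributes R = (1/r_i − 1/r_o)/(4πk):
R_carbon steel shell = (1/0.34 − 1/0.362)/(4π×53.6) = 2.654×10^-4 K/W
R_mineral wool = (1/0.362 − 1/0.442)/(4π×0.0398) = 0.9997 K/W
R_perlite board = (1/0.442 − 1/0.492)/(4π×0.0538) = 0.3401 K/W
R_outer film = 1/(h·4πr_o²) = 1/(12.7×4π×0.492²) = 0.02589 K/W
R_total = 1.366 K/W
Q = ΔT/R_total = 250/1.366

Q ≈ 183 W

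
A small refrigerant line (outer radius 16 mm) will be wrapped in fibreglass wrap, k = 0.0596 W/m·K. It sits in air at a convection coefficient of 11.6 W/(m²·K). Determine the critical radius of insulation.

r_cr ≈ 5.14 mm

For a cylinder r_cr = k/h = 0.0596/11.6
r_cr = 5.14 mm; since the bare radius (16 mm) is above r_cr, any added insulation will reduce heat loss.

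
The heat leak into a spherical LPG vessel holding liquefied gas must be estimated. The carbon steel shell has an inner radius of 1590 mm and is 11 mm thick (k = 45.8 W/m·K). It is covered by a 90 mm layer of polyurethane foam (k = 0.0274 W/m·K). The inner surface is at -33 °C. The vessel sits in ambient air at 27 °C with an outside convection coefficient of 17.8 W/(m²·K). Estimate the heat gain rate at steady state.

Each spherical layer contributes R = (1/r_i − 1/r_o)/(4πk):
R_carbon steel shell = (1/1.59 − 1/1.601)/(4π×45.8) = 7.508×10^-6 K/W
R_polyurethane foam = (1/1.601 − 1/1.691)/(4π×0.0274) = 0.09655 K/W
R_outer film = 1/(h·4πr_o²) = 1/(17.8×4π×1.691²) = 0.001563 K/W
R_total = 0.09812 K/W
Q = ΔT/R_total = 60/0.09812

Q ≈ 611 W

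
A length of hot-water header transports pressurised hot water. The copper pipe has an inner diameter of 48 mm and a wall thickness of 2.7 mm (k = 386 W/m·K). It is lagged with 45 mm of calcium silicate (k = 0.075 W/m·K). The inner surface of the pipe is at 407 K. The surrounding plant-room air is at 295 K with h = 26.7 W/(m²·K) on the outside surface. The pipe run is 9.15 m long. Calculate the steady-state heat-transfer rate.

Q ≈ 470 W

Cylindrical conduction, so R = ln(r₂/r₁)/(2πkL) per layer, in series:
R_copper pipe wall = ln(26.7/24)/(2π×386×9.15) = 4.804×10^-6 K/W
R_calcium silicate = ln(71.7/26.7)/(2π×0.075×9.15) = 0.2291 K/W
R_outer film = 1/(h_o·2πr_oL) = 1/(26.7×2π×0.0717×9.15) = 0.009086 K/W
R_total = 0.2382 K/W
Q = ΔT/R_total = 112/0.2382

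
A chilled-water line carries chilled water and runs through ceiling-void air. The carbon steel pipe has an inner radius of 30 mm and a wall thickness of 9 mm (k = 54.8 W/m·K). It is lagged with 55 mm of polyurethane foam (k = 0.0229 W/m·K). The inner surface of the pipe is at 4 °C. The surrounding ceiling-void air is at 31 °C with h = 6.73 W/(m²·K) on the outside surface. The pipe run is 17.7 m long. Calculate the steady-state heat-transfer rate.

For a radial system each layer contributes R = ln(r_out/r_in)/(2πkL); films add R = 1/(hA).
R_carbon steel pipe wall = ln(39/30)/(2π×54.8×17.7) = 4.305×10^-5 K/W
R_polyurethane foam = ln(94/39)/(2π×0.0229×17.7) = 0.3454 K/W
R_outer film = 1/(h_o·2πr_oL) = 1/(6.73×2π×0.094×17.7) = 0.01421 K/W
R_total = 0.3597 K/W
Q = ΔT/R_total = 27/0.3597

Q ≈ 75.1 W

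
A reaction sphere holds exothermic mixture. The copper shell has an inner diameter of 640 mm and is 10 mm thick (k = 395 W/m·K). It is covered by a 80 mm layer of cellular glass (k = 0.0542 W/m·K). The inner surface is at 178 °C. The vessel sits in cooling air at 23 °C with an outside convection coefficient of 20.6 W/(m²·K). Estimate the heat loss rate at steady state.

For a spherical shell R = (1/r₁ − 1/r₂)/(4πk); film R = 1/(h·4πr²). In series:
R_copper shell = (1/0.32 − 1/0.33)/(4π×395) = 1.908×10^-5 K/W
R_cellular glass = (1/0.33 − 1/0.41)/(4π×0.0542) = 0.8681 K/W
R_outer film = 1/(h·4πr_o²) = 1/(20.6×4π×0.41²) = 0.02298 K/W
R_total = 0.8911 K/W
Q = ΔT/R_total = 155/0.8911

Q ≈ 174 W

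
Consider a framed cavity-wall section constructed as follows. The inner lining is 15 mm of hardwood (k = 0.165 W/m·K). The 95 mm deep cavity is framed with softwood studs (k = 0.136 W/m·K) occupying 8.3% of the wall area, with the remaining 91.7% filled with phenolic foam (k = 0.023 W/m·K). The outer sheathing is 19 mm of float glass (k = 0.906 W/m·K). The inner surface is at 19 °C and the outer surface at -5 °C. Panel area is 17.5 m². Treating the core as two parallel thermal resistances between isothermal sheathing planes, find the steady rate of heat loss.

Q ≈ 138 W

Sheathing layers in series; stud and cavity paths in parallel between them.
R_inner = 0.015/(0.165×17.5) = 0.005195 K/W
R_stud  = 0.095/(0.136×0.083×17.5) = 0.4809 K/W
R_cav   = 0.095/(0.023×0.917×17.5) = 0.2574 K/W
1/R_core = 1/R_stud + 1/R_cav → R_core = 0.1677 K/W
R_outer = 0.019/(0.906×17.5) = 0.001198 K/W
R_total = 0.1741 K/W
Q = ΔT/R_total = 24/0.1741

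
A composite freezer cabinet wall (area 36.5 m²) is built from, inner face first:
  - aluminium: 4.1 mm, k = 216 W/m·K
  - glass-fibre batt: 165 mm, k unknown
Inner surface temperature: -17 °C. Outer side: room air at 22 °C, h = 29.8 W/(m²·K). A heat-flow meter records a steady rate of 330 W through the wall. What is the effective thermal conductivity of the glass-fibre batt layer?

k ≈ 0.0386 W/(m·K)

Treating each layer as a thermal resistance in series:
R_aluminium = L/(kA) = 0.0041/(216×36.5) = 5.2×10^-7 K/W
R_outer film = 1/(h_o·A) = 1/(29.8×36.5) = 9.194×10^-4 K/W
Sum of known resistances R_other = 9.199×10^-4 K/W
Total R = ΔT/Q = 39/330 = 0.1182 K/W
R_glass-fibre batt = R_total − R_other = 0.1173 K/W
k = L/(R·A) = 0.165/(0.1173×36.5)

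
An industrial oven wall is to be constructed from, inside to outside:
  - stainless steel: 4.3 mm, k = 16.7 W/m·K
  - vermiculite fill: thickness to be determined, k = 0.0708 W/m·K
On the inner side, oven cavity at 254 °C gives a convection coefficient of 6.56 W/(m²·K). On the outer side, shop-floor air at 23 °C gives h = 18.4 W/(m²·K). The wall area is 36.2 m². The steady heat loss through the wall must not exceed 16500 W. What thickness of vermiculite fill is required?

L ≈ 21.2 mm

Series thermal resistances:
R_inner film = 1/(h_i·A) = 1/(6.56×36.2) = 0.004211 K/W
R_stainless steel = L/(kA) = 0.0043/(16.7×36.2) = 7.113×10^-6 K/W
R_outer film = 1/(h_o·A) = 1/(18.4×36.2) = 0.001501 K/W
Sum of the known resistances R_other = 0.005719 K/W
Required total resistance R_tot = ΔT/Q_allow = 231/16500 = 0.014 K/W
R_vermiculite fill = R_tot − R_other = 0.008281 K/W
L = R·k·A = 0.008281×0.0708×36.2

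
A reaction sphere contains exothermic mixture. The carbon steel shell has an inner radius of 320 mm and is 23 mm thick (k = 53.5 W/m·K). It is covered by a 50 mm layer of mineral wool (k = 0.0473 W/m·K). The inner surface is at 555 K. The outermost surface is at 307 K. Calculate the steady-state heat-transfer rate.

Q ≈ 397 W

Spherical conduction: R = (1/r_in − 1/r_out)/(4πk) per layer; series-sum.
R_carbon steel shell = (1/0.32 − 1/0.343)/(4π×53.5) = 3.117×10^-4 K/W
R_mineral wool = (1/0.343 − 1/0.393)/(4π×0.0473) = 0.624 K/W
R_total = 0.6244 K/W
Q = ΔT/R_total = 248/0.6244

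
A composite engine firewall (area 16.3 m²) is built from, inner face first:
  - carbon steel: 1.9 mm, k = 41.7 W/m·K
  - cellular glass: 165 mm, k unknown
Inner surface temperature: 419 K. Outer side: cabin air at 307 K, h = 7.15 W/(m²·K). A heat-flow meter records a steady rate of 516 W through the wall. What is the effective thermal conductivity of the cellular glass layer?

k ≈ 0.0486 W/(m·K)

Series thermal resistances:
R_carbon steel = L/(kA) = 0.0019/(41.7×16.3) = 2.795×10^-6 K/W
R_outer film = 1/(h_o·A) = 1/(7.15×16.3) = 0.00858 K/W
Sum of known resistances R_other = 0.008583 K/W
Total R = ΔT/Q = 112/516 = 0.2171 K/W
R_cellular glass = R_total − R_other = 0.2085 K/W
k = L/(R·A) = 0.165/(0.2085×16.3)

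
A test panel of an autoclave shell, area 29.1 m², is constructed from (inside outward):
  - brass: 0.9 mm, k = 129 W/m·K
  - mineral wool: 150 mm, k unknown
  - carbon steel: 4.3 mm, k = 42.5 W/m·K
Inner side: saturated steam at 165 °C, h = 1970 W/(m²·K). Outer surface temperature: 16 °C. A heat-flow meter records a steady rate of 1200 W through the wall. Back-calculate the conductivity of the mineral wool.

k ≈ 0.0415 W/(m·K)

Thermal resistances in series:
R_inner film = 1/(h_i·A) = 1/(1970×29.1) = 1.744×10^-5 K/W
R_brass = L/(kA) = 0.0009/(129×29.1) = 2.398×10^-7 K/W
R_carbon steel = L/(kA) = 0.0043/(42.5×29.1) = 3.477×10^-6 K/W
Sum of known resistances R_other = 2.116×10^-5 K/W
Total R = ΔT/Q = 149/1200 = 0.1242 K/W
R_mineral wool = R_total − R_other = 0.1241 K/W
k = L/(R·A) = 0.15/(0.1241×29.1)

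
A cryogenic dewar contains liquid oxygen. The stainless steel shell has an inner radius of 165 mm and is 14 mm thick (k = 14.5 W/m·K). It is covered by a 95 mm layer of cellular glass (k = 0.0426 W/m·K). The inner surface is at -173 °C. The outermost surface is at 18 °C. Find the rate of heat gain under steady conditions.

Q ≈ 52.7 W

Each spherical layer contributes R = (1/r_i − 1/r_o)/(4πk):
R_stainless steel shell = (1/0.165 − 1/0.179)/(4π×14.5) = 0.002601 K/W
R_cellular glass = (1/0.179 − 1/0.274)/(4π×0.0426) = 3.618 K/W
R_total = 3.621 K/W
Q = ΔT/R_total = 191/3.621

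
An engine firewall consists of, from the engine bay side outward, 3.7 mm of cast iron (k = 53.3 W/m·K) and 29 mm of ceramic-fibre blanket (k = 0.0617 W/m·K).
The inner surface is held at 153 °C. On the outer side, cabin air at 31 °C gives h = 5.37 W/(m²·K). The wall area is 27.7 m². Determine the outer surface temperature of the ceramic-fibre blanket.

T ≈ 65.6 °C

Model the wall as resistances in series:
R_cast iron = L/(kA) = 0.0037/(53.3×27.7) = 2.506×10^-6 K/W
R_ceramic-fibre blanket = L/(kA) = 0.029/(0.0617×27.7) = 0.01697 K/W
R_outer film = 1/(h_o·A) = 1/(5.37×27.7) = 0.006723 K/W
R_total = 0.02369 K/W;  Q = ΔT/R_total = 122/0.02369 = 5149 W
T_interface = T_inner − Q·ΣR(inner→interface) = 153 − 5150×0.01697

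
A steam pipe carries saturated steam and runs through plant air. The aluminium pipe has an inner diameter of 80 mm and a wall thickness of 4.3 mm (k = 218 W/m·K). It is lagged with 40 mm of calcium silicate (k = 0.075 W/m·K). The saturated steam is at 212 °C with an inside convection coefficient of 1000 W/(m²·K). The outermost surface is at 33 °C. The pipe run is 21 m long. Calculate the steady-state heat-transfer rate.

Treating each annulus and film as a series resistance:
R_inner film = 1/(h_i·2πr₁L) = 1/(1000×2π×0.04×21) = 1.895×10^-4 K/W
R_aluminium pipe wall = ln(44.3/40)/(2π×218×21) = 3.55×10^-6 K/W
R_calcium silicate = ln(84.3/44.3)/(2π×0.075×21) = 0.06502 K/W
R_total = 0.06521 K/W
Q = ΔT/R_total = 179/0.06521

Q ≈ 2750 W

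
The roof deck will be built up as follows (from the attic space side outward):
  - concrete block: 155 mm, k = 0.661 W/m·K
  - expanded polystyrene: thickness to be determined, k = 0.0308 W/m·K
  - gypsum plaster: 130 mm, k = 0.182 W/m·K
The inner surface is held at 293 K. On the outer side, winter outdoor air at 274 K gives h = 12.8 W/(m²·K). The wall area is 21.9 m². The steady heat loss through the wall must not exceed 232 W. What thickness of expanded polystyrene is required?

Treating each layer as a thermal resistance in series:
R_concrete block = L/(kA) = 0.155/(0.661×21.9) = 0.01071 K/W
R_gypsum plaster = L/(kA) = 0.13/(0.182×21.9) = 0.03262 K/W
R_outer film = 1/(h_o·A) = 1/(12.8×21.9) = 0.003567 K/W
Sum of the known resistances R_other = 0.04689 K/W
Required total resistance R_tot = ΔT/Q_allow = 19/232 = 0.0819 K/W
R_expanded polystyrene = R_tot − R_other = 0.03501 K/W
L = R·k·A = 0.03501×0.0308×21.9

L ≈ 23.6 mm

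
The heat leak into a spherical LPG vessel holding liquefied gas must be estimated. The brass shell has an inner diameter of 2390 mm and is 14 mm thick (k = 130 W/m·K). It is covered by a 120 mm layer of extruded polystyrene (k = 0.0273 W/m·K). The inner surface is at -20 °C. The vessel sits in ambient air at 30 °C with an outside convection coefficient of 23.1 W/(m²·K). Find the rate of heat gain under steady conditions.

Q ≈ 228 W

Each spherical layer contributes R = (1/r_i − 1/r_o)/(4πk):
R_brass shell = (1/1.195 − 1/1.209)/(4π×130) = 5.932×10^-6 K/W
R_extruded polystyrene = (1/1.209 − 1/1.329)/(4π×0.0273) = 0.2177 K/W
R_outer film = 1/(h·4πr_o²) = 1/(23.1×4π×1.329²) = 0.00195 K/W
R_total = 0.2197 K/W
Q = ΔT/R_total = 50/0.2197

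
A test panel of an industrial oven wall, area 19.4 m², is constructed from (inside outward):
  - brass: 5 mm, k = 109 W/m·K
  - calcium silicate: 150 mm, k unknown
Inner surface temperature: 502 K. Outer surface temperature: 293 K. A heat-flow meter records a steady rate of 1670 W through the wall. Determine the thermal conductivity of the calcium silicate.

Model the wall as resistances in series:
R_brass = L/(kA) = 0.005/(109×19.4) = 2.365×10^-6 K/W
Sum of known resistances R_other = 2.365×10^-6 K/W
Total R = ΔT/Q = 209/1670 = 0.1251 K/W
R_calcium silicate = R_total − R_other = 0.1251 K/W
k = L/(R·A) = 0.15/(0.1251×19.4)

k ≈ 0.0618 W/(m·K)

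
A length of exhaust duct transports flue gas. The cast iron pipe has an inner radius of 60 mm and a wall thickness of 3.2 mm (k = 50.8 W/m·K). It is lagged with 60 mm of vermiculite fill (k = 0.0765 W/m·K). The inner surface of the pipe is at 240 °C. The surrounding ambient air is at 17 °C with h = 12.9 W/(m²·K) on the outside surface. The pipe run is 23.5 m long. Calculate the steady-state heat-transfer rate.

For a radial system each layer contributes R = ln(r_out/r_in)/(2πkL); films add R = 1/(hA).
R_cast iron pipe wall = ln(63.2/60)/(2π×50.8×23.5) = 6.927×10^-6 K/W
R_vermiculite fill = ln(123.2/63.2)/(2π×0.0765×23.5) = 0.05909 K/W
R_outer film = 1/(h_o·2πr_oL) = 1/(12.9×2π×0.1232×23.5) = 0.004261 K/W
R_total = 0.06336 K/W
Q = ΔT/R_total = 223/0.06336

Q ≈ 3520 W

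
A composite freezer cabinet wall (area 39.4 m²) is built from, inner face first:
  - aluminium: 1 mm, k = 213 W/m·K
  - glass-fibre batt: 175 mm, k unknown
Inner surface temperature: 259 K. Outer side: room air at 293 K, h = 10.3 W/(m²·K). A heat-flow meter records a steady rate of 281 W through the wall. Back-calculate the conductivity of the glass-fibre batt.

Using the resistance-network approach (series):
R_aluminium = L/(kA) = 0.001/(213×39.4) = 1.192×10^-7 K/W
R_outer film = 1/(h_o·A) = 1/(10.3×39.4) = 0.002464 K/W
Sum of known resistances R_other = 0.002464 K/W
Total R = ΔT/Q = 34/281 = 0.121 K/W
R_glass-fibre batt = R_total − R_other = 0.1185 K/W
k = L/(R·A) = 0.175/(0.1185×39.4)

k ≈ 0.0375 W/(m·K)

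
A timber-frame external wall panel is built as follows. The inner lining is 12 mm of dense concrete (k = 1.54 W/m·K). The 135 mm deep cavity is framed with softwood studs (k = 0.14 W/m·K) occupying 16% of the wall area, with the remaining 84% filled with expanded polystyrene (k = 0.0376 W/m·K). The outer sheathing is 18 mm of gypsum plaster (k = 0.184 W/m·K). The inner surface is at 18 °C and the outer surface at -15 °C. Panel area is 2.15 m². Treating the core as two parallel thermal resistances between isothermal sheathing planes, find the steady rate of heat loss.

Q ≈ 27.2 W

Sheathing layers in series; stud and cavity paths in parallel between them.
R_inner = 0.012/(1.54×2.15) = 0.003624 K/W
R_stud  = 0.135/(0.14×0.16×2.15) = 2.803 K/W
R_cav   = 0.135/(0.0376×0.84×2.15) = 1.988 K/W
1/R_core = 1/R_stud + 1/R_cav → R_core = 1.163 K/W
R_outer = 0.018/(0.184×2.15) = 0.0455 K/W
R_total = 1.212 K/W
Q = ΔT/R_total = 33/1.212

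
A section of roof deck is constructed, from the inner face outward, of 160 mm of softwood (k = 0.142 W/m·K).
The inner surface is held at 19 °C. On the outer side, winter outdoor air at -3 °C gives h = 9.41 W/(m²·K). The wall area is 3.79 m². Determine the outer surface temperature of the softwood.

T ≈ -1.1 °C

Thermal resistances in series:
R_softwood = L/(kA) = 0.16/(0.142×3.79) = 0.2973 K/W
R_outer film = 1/(h_o·A) = 1/(9.41×3.79) = 0.02804 K/W
R_total = 0.3253 K/W;  Q = ΔT/R_total = 22/0.3253 = 67.62 W
T_interface = T_inner − Q·ΣR(inner→interface) = 19 − 67.6×0.2973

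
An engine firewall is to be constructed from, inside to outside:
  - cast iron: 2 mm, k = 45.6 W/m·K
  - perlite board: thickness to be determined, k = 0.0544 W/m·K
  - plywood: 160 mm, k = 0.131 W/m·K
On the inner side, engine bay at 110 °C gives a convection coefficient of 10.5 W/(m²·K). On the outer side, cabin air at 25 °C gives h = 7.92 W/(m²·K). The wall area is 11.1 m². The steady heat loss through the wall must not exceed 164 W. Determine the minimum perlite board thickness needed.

L ≈ 234 mm

Thermal resistances in series:
R_inner film = 1/(h_i·A) = 1/(10.5×11.1) = 0.00858 K/W
R_cast iron = L/(kA) = 0.002/(45.6×11.1) = 3.951×10^-6 K/W
R_plywood = L/(kA) = 0.16/(0.131×11.1) = 0.11 K/W
R_outer film = 1/(h_o·A) = 1/(7.92×11.1) = 0.01138 K/W
Sum of the known resistances R_other = 0.13 K/W
Required total resistance R_tot = ΔT/Q_allow = 85/164 = 0.5183 K/W
R_perlite board = R_tot − R_other = 0.3883 K/W
L = R·k·A = 0.3883×0.0544×11.1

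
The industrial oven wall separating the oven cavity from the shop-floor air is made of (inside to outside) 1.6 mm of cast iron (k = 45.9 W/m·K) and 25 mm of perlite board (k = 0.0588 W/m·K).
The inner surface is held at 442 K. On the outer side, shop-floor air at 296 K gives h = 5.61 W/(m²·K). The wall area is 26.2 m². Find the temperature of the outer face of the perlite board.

T ≈ 339 K

Series thermal resistances:
R_cast iron = L/(kA) = 0.0016/(45.9×26.2) = 1.33×10^-6 K/W
R_perlite board = L/(kA) = 0.025/(0.0588×26.2) = 0.01623 K/W
R_outer film = 1/(h_o·A) = 1/(5.61×26.2) = 0.006804 K/W
R_total = 0.02303 K/W;  Q = ΔT/R_total = 146/0.02303 = 6339 W
T_interface = T_inner − Q·ΣR(inner→interface) = 442 − 6340×0.01623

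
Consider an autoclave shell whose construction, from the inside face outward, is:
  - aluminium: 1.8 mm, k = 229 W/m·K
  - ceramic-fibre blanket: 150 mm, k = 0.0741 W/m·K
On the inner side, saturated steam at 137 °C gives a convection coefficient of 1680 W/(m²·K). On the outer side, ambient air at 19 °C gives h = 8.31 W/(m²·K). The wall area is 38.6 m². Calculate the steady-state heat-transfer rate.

Thermal resistances in series:
R_inner film = 1/(h_i·A) = 1/(1680×38.6) = 1.542×10^-5 K/W
R_aluminium = L/(kA) = 0.0018/(229×38.6) = 2.036×10^-7 K/W
R_ceramic-fibre blanket = L/(kA) = 0.15/(0.0741×38.6) = 0.05244 K/W
R_outer film = 1/(h_o·A) = 1/(8.31×38.6) = 0.003118 K/W
R_total = 0.05558 K/W
Q = ΔT / R_total = 118 / 0.05558

Q ≈ 2120 W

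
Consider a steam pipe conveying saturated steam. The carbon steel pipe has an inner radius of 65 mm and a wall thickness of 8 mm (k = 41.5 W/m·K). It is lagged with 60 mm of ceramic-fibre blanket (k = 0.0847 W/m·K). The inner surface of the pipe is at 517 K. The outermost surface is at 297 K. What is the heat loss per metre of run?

q′ ≈ 195 W/m

Per-layer cylindrical resistances, series-summed:
R_carbon steel pipe wall = ln(73/65)/(2π×41.5×1) = 4.451×10^-4 K/W
R_ceramic-fibre blanket = ln(133/73)/(2π×0.0847×1) = 1.127 K/W
R_total = 1.128 K/W
Q = ΔT/R_total = 220/1.128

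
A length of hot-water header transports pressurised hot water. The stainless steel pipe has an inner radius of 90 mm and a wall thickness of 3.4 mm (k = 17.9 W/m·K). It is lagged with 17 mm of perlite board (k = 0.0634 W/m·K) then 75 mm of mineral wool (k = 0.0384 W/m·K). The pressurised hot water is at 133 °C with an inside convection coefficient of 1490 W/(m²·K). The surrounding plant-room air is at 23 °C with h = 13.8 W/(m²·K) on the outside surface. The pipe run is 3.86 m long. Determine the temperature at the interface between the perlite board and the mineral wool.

Treating each annulus and film as a series resistance:
R_inner film = 1/(h_i·2πr₁L) = 1/(1490×2π×0.09×3.86) = 3.075×10^-4 K/W
R_stainless steel pipe wall = ln(93.4/90)/(2π×17.9×3.86) = 8.542×10^-5 K/W
R_perlite board = ln(110.4/93.4)/(2π×0.0634×3.86) = 0.1087 K/W
R_mineral wool = ln(185.4/110.4)/(2π×0.0384×3.86) = 0.5566 K/W
R_outer film = 1/(h_o·2πr_oL) = 1/(13.8×2π×0.1854×3.86) = 0.01612 K/W
R_total = 0.6819 K/W
Q = ΔT/R_total = 110/0.6819
Q = 161 W
T_interface = T_inner − Q·ΣR(inner→interface) = 133 − 161×0.1091

T ≈ 115 °C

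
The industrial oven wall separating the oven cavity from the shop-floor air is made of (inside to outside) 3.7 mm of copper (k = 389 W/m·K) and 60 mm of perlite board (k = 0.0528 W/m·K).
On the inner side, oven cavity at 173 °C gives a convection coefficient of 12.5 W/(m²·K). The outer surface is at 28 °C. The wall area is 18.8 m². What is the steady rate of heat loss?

Q ≈ 2240 W

Model the wall as resistances in series:
R_inner film = 1/(h_i·A) = 1/(12.5×18.8) = 0.004255 K/W
R_copper = L/(kA) = 0.0037/(389×18.8) = 5.059×10^-7 K/W
R_perlite board = L/(kA) = 0.06/(0.0528×18.8) = 0.06044 K/W
R_total = 0.0647 K/W
Q = ΔT / R_total = 145 / 0.0647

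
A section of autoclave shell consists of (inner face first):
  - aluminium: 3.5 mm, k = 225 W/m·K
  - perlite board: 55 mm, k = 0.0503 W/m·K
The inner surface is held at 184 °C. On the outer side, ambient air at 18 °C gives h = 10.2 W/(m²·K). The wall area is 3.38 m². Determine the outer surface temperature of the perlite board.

T ≈ 31.7 °C

Thermal resistances in series:
R_aluminium = L/(kA) = 0.0035/(225×3.38) = 4.602×10^-6 K/W
R_perlite board = L/(kA) = 0.055/(0.0503×3.38) = 0.3235 K/W
R_outer film = 1/(h_o·A) = 1/(10.2×3.38) = 0.02901 K/W
R_total = 0.3525 K/W;  Q = ΔT/R_total = 166/0.3525 = 470.9 W
T_interface = T_inner − Q·ΣR(inner→interface) = 184 − 471×0.3235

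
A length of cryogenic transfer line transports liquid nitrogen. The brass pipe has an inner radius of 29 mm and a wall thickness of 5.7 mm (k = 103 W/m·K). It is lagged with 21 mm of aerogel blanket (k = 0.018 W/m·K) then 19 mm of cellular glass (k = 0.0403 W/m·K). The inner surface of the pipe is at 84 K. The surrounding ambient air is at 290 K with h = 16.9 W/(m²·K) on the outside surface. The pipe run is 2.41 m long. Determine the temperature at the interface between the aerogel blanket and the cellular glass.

T ≈ 242 K

Radial resistances (cylindrical: R_cond = ln(r_o/r_i)/(2πkL), R_conv = 1/(h·2πrL)):
R_brass pipe wall = ln(34.7/29)/(2π×103×2.41) = 1.151×10^-4 K/W
R_aerogel blanket = ln(55.7/34.7)/(2π×0.018×2.41) = 1.736 K/W
R_cellular glass = ln(74.7/55.7)/(2π×0.0403×2.41) = 0.481 K/W
R_outer film = 1/(h_o·2πr_oL) = 1/(16.9×2π×0.0747×2.41) = 0.05231 K/W
R_total = 2.27 K/W
Q = ΔT/R_total = 206/2.27
Q = 90.8 W
T_interface = T_inner + Q·ΣR(inner→interface) = 84 + 90.8×1.736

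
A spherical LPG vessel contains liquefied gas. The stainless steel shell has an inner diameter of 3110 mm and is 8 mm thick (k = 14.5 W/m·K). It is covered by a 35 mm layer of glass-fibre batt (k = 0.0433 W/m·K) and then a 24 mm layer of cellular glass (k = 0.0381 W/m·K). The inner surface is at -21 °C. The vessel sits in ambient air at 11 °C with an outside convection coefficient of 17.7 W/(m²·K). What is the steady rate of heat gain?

For a spherical shell R = (1/r₁ − 1/r₂)/(4πk); film R = 1/(h·4πr²). In series:
R_stainless steel shell = (1/1.555 − 1/1.563)/(4π×14.5) = 1.806×10^-5 K/W
R_glass-fibre batt = (1/1.563 − 1/1.598)/(4π×0.0433) = 0.02575 K/W
R_cellular glass = (1/1.598 − 1/1.622)/(4π×0.0381) = 0.01934 K/W
R_outer film = 1/(h·4πr_o²) = 1/(17.7×4π×1.622²) = 0.001709 K/W
R_total = 0.04682 K/W
Q = ΔT/R_total = 32/0.04682

Q ≈ 683 W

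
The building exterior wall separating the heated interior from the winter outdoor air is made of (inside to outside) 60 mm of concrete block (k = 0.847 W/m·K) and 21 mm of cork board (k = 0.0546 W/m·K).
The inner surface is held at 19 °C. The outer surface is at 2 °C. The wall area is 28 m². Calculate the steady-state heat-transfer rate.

Using the resistance-network approach (series):
R_concrete block = L/(kA) = 0.06/(0.847×28) = 0.00253 K/W
R_cork board = L/(kA) = 0.021/(0.0546×28) = 0.01374 K/W
R_total = 0.01627 K/W
Q = ΔT / R_total = 17 / 0.01627

Q ≈ 1050 W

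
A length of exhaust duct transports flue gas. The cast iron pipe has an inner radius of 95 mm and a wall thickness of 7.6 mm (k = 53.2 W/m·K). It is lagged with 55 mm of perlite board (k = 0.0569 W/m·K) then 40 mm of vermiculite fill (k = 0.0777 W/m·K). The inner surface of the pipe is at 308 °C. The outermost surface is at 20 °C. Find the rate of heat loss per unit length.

q′ ≈ 173 W/m

For a radial system each layer contributes R = ln(r_out/r_in)/(2πkL); films add R = 1/(hA).
R_cast iron pipe wall = ln(102.6/95)/(2π×53.2×1) = 2.302×10^-4 K/W
R_perlite board = ln(157.6/102.6)/(2π×0.0569×1) = 1.201 K/W
R_vermiculite fill = ln(197.6/157.6)/(2π×0.0777×1) = 0.4633 K/W
R_total = 1.664 K/W
Q = ΔT/R_total = 288/1.664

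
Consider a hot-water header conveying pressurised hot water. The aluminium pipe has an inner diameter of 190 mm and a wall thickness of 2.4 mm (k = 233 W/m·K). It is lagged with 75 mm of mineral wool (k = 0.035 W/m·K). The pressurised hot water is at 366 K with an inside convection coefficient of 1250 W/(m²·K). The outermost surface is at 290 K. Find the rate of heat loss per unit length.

For a radial system each layer contributes R = ln(r_out/r_in)/(2πkL); films add R = 1/(hA).
R_inner film = 1/(h_i·2πr₁L) = 1/(1250×2π×0.095×1) = 0.00134 K/W
R_aluminium pipe wall = ln(97.4/95)/(2π×233×1) = 1.704×10^-5 K/W
R_mineral wool = ln(172.4/97.4)/(2π×0.035×1) = 2.596 K/W
R_total = 2.598 K/W
Q = ΔT/R_total = 76/2.598

q′ ≈ 29.3 W/m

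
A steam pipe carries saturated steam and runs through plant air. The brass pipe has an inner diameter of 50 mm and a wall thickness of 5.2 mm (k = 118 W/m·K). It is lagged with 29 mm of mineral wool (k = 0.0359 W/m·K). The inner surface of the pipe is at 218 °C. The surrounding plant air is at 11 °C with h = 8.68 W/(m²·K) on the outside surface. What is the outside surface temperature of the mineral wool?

T ≈ 30.5 °C

Per-layer cylindrical resistances, series-summed:
R_brass pipe wall = ln(30.2/25)/(2π×118×1) = 2.549×10^-4 K/W
R_mineral wool = ln(59.2/30.2)/(2π×0.0359×1) = 2.984 K/W
R_outer film = 1/(h_o·2πr_oL) = 1/(8.68×2π×0.0592×1) = 0.3097 K/W
R_total = 3.294 K/W
Q = ΔT/R_total = 207/3.294
Q = 62.8 W/m
T_interface = T_inner − Q·ΣR(inner→interface) = 218 − 62.8×2.984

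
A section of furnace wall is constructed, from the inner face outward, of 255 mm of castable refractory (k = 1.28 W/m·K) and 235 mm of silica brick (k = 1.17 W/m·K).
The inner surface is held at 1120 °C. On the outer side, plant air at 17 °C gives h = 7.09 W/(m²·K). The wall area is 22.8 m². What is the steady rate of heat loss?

Q ≈ 46500 W

Using the resistance-network approach (series):
R_castable refractory = L/(kA) = 0.255/(1.28×22.8) = 0.008738 K/W
R_silica brick = L/(kA) = 0.235/(1.17×22.8) = 0.008809 K/W
R_outer film = 1/(h_o·A) = 1/(7.09×22.8) = 0.006186 K/W
R_total = 0.02373 K/W
Q = ΔT / R_total = 1103 / 0.02373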